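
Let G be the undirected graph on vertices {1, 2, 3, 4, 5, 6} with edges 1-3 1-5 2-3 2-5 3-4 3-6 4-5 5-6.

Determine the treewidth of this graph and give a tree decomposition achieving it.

Treewidth 2.
One such decomposition:
Bags: B1 = {2, 3, 5}  B2 = {3, 4, 5}  B3 = {3, 5, 6}  B4 = {1, 3, 5}
Tree: B1–B2, B2–B3, B3–B4

Every bag has size at most 3, so the width is 3 − 1 = 2 and tw(G) ≤ 2. Since 3–2–5–4–3 is a cycle in G, G is not acyclic. Forests are exactly the graphs of treewidth ≤ 1, so tw(G) ≥ 2. Combining the bounds, tw(G) = 2.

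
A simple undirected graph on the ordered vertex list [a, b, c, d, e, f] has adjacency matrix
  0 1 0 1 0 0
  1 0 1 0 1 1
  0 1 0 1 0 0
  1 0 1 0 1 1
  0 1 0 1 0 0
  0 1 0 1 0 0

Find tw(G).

2

A width-2 tree decomposition is:
Bags: B1 = {b, d, f}  B2 = {a, b, d}  B3 = {b, c, d}  B4 = {b, d, e}
Tree: B1–B2, B2–B3, B3–B4
Every bag has size at most 3, so the width is 3 − 1 = 2 and tw(G) ≤ 2. Since d–f–b–a–d is a cycle in G, G is not acyclic. Forests are exactly the graphs of treewidth ≤ 1, so tw(G) ≥ 2. Therefore the treewidth is 2.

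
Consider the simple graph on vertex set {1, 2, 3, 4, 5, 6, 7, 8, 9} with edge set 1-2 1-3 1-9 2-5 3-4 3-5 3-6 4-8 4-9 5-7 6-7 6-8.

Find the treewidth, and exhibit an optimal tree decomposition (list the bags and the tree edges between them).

Treewidth 3.
One optimal decomposition is:
Bags: B1 = {1, 2, 5, 7}  B2 = {1, 3, 5, 7}  B3 = {1, 3, 6, 7}  B4 = {1, 3, 6, 9}  B5 = {3, 4, 6, 9}  B6 = {4, 6, 8, 9}
Tree: B1–B2, B2–B3, B3–B4, B4–B5, B5–B6

Every bag has size at most 4, so the width is 4 − 1 = 3 and tw(G) ≤ 3. For the lower bound: the 4 vertex sets {2,5,7}, {1}, {3}, {4,6,8,9} are disjoint, each induces a connected subgraph, and every pair is joined by at least one edge of G. Contracting each set to a single vertex therefore yields K_{4} as a minor, and since treewidth is minor-monotone, tw(G) ≥ tw(K_{4}) = 3. The upper and lower bounds meet at 3, so that is the treewidth.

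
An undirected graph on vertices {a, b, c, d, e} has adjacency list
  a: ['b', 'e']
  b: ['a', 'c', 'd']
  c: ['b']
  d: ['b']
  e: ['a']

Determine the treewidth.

A width-1 tree decomposition is:
Bags: B1 = {a, b}  B2 = {a, e}  B3 = {b, d}  B4 = {b, c}
Tree: B1–B2, B1–B3, B1–B4
Each bag holds 2 vertices, so the decomposition has width 1, which upper-bounds the treewidth. G has an edge, so its treewidth is at least 1. Hence tw(G) = 1 exactly.

1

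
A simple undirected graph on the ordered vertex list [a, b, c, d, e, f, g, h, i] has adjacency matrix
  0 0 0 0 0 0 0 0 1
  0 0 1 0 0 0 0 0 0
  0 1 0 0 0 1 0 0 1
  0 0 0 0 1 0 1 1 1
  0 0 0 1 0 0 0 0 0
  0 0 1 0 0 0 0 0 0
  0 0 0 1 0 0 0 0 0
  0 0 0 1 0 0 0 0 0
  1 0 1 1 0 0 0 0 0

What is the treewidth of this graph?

1

A width-1 tree decomposition is:
Bags: B1 = {a, i}  B2 = {c, i}  B3 = {d, i}  B4 = {d, e}  B5 = {d, g}  B6 = {d, h}  B7 = {b, c}  B8 = {c, f}
Tree: B1–B2, B1–B3, B3–B4, B3–B5, B3–B6, B2–B7, B2–B8
Each bag holds 2 vertices, so the decomposition has width 1, which upper-bounds the treewidth. Since G has at least one edge (e.g. i–a), it is not an edgeless graph, so tw(G) ≥ 1. Combining the bounds, tw(G) = 1.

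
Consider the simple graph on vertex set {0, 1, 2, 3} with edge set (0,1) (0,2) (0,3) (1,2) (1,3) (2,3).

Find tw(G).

A width-3 tree decomposition is:
Bags: B1 = {0, 1, 2, 3}
Tree: (single bag)
A single bag containing all 4 vertices is trivially a valid decomposition of width 3. For the lower bound, the 4 vertices {0, 1, 2, 3} are pairwise adjacent, and any tree decomposition puts a clique entirely inside one bag — forcing width ≥ 3. The upper and lower bounds meet at 3, so that is the treewidth.

3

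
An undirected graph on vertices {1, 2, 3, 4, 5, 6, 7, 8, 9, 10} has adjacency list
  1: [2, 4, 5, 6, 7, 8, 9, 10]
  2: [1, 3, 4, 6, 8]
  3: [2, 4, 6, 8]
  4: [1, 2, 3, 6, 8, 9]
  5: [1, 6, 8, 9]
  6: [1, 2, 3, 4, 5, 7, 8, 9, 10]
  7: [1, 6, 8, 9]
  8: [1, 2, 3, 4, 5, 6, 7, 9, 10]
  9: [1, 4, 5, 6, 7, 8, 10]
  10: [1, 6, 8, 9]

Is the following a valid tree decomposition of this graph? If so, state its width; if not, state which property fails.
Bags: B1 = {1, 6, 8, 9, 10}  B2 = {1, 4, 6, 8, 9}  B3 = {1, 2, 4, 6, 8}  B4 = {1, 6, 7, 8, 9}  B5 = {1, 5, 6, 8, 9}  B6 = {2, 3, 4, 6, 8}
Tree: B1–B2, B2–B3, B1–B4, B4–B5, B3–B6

Yes; width 4.

Vertex coverage: the bags together contain {1, 2, 3, 4, 5, 6, 7, 8, 9, 10}, the full vertex set. Edge coverage: each edge of G has both endpoints in at least one bag. Running intersection: for every vertex, the bags containing it form a connected subtree. All three properties hold, so this is a valid tree decomposition of width max|bag| − 1 = 4, and hence tw(G) ≤ 4.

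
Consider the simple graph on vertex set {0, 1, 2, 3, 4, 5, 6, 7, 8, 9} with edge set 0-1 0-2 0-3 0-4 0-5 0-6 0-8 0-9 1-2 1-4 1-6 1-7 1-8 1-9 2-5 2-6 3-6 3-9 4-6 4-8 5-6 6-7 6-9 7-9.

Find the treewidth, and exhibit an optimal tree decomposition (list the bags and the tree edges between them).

Each bag holds 4 vertices, so the decomposition has width 3, which upper-bounds the treewidth. On the other hand G contains the 4-clique {0, 1, 4, 8}. A clique must lie in a single bag of any decomposition, so no decomposition can have width below 3. Therefore the treewidth is 3.

Treewidth 3.
One such decomposition:
Bags: B1 = {0, 1, 2, 6}  B2 = {0, 1, 6, 9}  B3 = {0, 1, 4, 6}  B4 = {0, 2, 5, 6}  B5 = {0, 1, 4, 8}  B6 = {0, 3, 6, 9}  B7 = {1, 6, 7, 9}
Tree: B1–B2, B1–B3, B1–B4, B3–B5, B2–B6, B2–B7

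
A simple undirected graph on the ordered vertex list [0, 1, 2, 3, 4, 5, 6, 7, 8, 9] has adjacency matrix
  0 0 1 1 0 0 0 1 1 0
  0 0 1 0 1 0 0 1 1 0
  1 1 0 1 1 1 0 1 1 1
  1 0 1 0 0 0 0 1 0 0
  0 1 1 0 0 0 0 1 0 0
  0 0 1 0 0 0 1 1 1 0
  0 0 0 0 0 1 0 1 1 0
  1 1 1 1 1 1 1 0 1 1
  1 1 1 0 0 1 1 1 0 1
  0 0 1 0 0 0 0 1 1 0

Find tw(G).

A width-3 tree decomposition is:
Bags: B1 = {1, 2, 7, 8}  B2 = {1, 2, 4, 7}  B3 = {2, 5, 7, 8}  B4 = {0, 2, 7, 8}  B5 = {5, 6, 7, 8}  B6 = {0, 2, 3, 7}  B7 = {2, 7, 8, 9}
Tree: B1–B2, B1–B3, B3–B4, B3–B5, B4–B6, B4–B7
Each bag holds 4 vertices, so the decomposition has width 3, which upper-bounds the treewidth. Conversely, {0, 2, 7, 8} is a clique of size 4, and the vertices of any clique must share a bag in every tree decomposition; so some bag has ≥ 4 vertices and tw(G) ≥ 3. Combining the bounds, tw(G) = 3.

3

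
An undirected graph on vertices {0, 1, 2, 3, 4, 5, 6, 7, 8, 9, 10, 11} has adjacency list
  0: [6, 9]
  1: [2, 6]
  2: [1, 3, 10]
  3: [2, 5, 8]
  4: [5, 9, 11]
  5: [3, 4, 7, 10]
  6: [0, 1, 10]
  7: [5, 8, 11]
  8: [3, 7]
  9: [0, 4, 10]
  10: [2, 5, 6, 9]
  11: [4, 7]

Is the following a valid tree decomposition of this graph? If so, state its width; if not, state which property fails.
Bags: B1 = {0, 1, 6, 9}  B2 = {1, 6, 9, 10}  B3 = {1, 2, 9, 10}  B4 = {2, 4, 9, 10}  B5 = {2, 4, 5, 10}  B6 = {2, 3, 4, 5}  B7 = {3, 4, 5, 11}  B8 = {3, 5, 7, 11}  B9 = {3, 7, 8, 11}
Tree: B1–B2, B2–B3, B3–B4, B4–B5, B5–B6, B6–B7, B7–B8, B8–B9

Yes; width 3.

Checking the three conditions: (i) the bags cover all of {0, 1, 2, 3, 4, 5, 6, 7, 8, 9, 10, 11}; (ii) for each edge, some bag contains both endpoints; (iii) the bags containing any fixed vertex form a subtree. All hold, so the decomposition is valid with width 4 − 1 = 3.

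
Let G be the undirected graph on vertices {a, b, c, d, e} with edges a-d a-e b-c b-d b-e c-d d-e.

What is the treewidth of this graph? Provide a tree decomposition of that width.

Treewidth 2.
One such decomposition:
Bags: B1 = {a, d, e}  B2 = {b, d, e}  B3 = {b, c, d}
Tree: B1–B2, B2–B3

Every bag has size at most 3, so the width is 3 − 1 = 2 and tw(G) ≤ 2. For the lower bound, the 3 vertices {a, d, e} are pairwise adjacent, and any tree decomposition puts a clique entirely inside one bag — forcing width ≥ 2. The upper and lower bounds meet at 2, so that is the treewidth.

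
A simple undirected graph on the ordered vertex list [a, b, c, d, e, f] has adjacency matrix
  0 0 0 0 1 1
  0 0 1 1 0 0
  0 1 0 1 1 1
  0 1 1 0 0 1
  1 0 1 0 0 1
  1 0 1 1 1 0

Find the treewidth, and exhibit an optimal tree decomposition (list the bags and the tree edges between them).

Every bag has size at most 3, so the width is 3 − 1 = 2 and tw(G) ≤ 2. For the lower bound, the 3 vertices {c, d, f} are pairwise adjacent, and any tree decomposition puts a clique entirely inside one bag — forcing width ≥ 2. Therefore the treewidth is 2.

Treewidth 2.
Bags: B1 = {c, e, f}  B2 = {a, e, f}  B3 = {c, d, f}  B4 = {b, c, d}
Tree: B1–B2, B1–B3, B3–B4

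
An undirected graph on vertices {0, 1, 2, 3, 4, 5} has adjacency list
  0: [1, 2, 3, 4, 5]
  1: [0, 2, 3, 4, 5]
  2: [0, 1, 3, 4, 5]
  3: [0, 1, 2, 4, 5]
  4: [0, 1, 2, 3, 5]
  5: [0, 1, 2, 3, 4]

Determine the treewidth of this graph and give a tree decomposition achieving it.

With just one bag of size 6, the width is 6 − 1 = 5, so tw(G) ≤ 5. For the lower bound, the 6 vertices {0, 1, 2, 3, 4, 5} are pairwise adjacent, and any tree decomposition puts a clique entirely inside one bag — forcing width ≥ 5. Therefore the treewidth is 5.

Treewidth 5.
One such decomposition:
Bags: B1 = {0, 1, 2, 3, 4, 5}
Tree: (single bag)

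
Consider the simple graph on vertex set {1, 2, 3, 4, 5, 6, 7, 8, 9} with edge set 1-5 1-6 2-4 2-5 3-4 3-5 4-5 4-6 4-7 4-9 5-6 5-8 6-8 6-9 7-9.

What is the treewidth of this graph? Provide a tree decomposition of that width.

Treewidth 2.
One such decomposition:
Bags: B1 = {4, 5, 6}  B2 = {2, 4, 5}  B3 = {4, 6, 9}  B4 = {5, 6, 8}  B5 = {3, 4, 5}  B6 = {4, 7, 9}  B7 = {1, 5, 6}
Tree: B1–B2, B1–B3, B1–B4, B2–B5, B3–B6, B4–B7

The largest bag has 3 vertices, giving width 2; this decomposition certifies tw(G) ≤ 2. On the other hand G contains the 3-clique {5, 6, 8}. A clique must lie in a single bag of any decomposition, so no decomposition can have width below 2. Therefore the treewidth is 2.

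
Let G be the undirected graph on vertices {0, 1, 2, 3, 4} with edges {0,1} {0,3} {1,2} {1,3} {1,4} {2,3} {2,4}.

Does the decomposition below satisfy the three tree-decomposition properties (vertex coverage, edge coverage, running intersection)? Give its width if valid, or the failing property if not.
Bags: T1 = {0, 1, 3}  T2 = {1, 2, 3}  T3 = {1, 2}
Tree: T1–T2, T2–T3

No — vertex 4 appears in no bag.

A tree decomposition must satisfy three properties: every vertex lies in some bag; for every edge, both endpoints lie together in some bag; and for every vertex, the bags containing it form a connected subtree. Here vertex 4 appears in no bag, so the decomposition is invalid.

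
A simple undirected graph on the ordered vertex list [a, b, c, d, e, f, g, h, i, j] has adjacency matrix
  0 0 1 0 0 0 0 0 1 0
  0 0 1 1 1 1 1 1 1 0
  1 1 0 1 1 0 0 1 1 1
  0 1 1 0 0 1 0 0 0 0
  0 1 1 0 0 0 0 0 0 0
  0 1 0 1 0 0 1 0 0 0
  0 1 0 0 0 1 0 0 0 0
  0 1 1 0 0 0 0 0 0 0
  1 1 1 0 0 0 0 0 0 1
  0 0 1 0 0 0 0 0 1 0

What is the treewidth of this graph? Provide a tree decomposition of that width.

Each bag holds 3 vertices, so the decomposition has width 2, which upper-bounds the treewidth. Conversely, {c, i, j} is a clique of size 3, and the vertices of any clique must share a bag in every tree decomposition; so some bag has ≥ 3 vertices and tw(G) ≥ 2. Combining the bounds, tw(G) = 2.

Treewidth 2.
One optimal decomposition is:
Bags: B1 = {b, c, i}  B2 = {c, i, j}  B3 = {b, c, d}  B4 = {b, c, h}  B5 = {b, d, f}  B6 = {b, c, e}  B7 = {b, f, g}  B8 = {a, c, i}
Tree: B1–B2, B1–B3, B1–B4, B3–B5, B3–B6, B5–B7, B2–B8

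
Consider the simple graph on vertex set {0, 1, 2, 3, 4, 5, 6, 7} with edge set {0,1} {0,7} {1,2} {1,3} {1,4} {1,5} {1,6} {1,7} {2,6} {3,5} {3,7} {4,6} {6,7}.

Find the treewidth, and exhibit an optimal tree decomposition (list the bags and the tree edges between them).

Treewidth 2.
One optimal decomposition is:
Bags: B1 = {1, 3, 5}  B2 = {1, 3, 7}  B3 = {0, 1, 7}  B4 = {1, 6, 7}  B5 = {1, 4, 6}  B6 = {1, 2, 6}
Tree: B1–B2, B2–B3, B2–B4, B4–B5, B5–B6

Every bag has size at most 3, so the width is 3 − 1 = 2 and tw(G) ≤ 2. For the lower bound, the 3 vertices {0, 1, 7} are pairwise adjacent, and any tree decomposition puts a clique entirely inside one bag — forcing width ≥ 2. The upper and lower bounds meet at 2, so that is the treewidth.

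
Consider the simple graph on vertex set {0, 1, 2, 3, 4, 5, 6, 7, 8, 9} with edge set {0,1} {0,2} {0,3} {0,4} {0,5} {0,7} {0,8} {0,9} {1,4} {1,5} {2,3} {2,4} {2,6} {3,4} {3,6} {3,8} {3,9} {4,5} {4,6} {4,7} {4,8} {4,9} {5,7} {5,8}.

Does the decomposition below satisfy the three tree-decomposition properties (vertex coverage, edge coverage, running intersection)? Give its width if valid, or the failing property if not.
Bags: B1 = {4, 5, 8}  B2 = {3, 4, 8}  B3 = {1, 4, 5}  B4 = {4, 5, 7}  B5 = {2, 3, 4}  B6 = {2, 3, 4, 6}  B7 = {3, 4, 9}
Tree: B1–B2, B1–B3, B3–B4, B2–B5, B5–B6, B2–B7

No — vertex 0 appears in no bag.

A tree decomposition must satisfy three properties: every vertex lies in some bag; for every edge, both endpoints lie together in some bag; and for every vertex, the bags containing it form a connected subtree. Here vertex 0 appears in no bag, so the decomposition is invalid.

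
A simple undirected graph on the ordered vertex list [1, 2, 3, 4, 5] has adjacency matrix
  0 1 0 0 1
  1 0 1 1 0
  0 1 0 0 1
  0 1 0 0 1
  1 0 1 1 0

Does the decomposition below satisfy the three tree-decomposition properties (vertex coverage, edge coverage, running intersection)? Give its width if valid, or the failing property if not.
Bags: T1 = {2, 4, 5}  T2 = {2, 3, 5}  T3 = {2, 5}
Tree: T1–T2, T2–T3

No — vertex 1 appears in no bag.

A tree decomposition must satisfy three properties: every vertex lies in some bag; for every edge, both endpoints lie together in some bag; and for every vertex, the bags containing it form a connected subtree. Here vertex 1 appears in no bag, so the decomposition is invalid.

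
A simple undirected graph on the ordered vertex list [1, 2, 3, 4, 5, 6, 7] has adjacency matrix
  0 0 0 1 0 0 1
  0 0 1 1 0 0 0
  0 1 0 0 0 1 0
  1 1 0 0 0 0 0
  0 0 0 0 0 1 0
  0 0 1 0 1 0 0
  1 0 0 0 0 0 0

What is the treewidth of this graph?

A width-1 tree decomposition is:
Bags: B1 = {5, 6}  B2 = {3, 6}  B3 = {2, 3}  B4 = {2, 4}  B5 = {1, 4}  B6 = {1, 7}
Tree: B1–B2, B2–B3, B3–B4, B4–B5, B5–B6
Every bag has size at most 2, so the width is 2 − 1 = 1 and tw(G) ≤ 1. G has an edge, so its treewidth is at least 1. The upper and lower bounds meet at 1, so that is the treewidth.

1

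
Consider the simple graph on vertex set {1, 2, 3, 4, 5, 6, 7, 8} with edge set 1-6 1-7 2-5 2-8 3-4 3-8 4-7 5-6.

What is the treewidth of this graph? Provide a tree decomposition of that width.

Every bag has size at most 3, so the width is 3 − 1 = 2 and tw(G) ≤ 2. For the lower bound, G contains the cycle 5–2–8–3–4–7–1–6–5, so G is not a forest; only forests have treewidth ≤ 1, hence tw(G) ≥ 2. Combining the bounds, tw(G) = 2.

Treewidth 2.
One optimal decomposition is:
Bags: B1 = {2, 5, 8}  B2 = {3, 5, 8}  B3 = {3, 4, 5}  B4 = {4, 5, 7}  B5 = {1, 5, 7}  B6 = {1, 5, 6}
Tree: B1–B2, B2–B3, B3–B4, B4–B5, B5–B6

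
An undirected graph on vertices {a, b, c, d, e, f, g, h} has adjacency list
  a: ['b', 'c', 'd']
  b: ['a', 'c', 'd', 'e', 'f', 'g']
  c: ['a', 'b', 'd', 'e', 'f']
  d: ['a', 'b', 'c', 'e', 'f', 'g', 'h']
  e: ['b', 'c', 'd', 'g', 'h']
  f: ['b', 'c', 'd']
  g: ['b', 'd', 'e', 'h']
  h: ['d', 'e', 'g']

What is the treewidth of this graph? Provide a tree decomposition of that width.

Treewidth 3.
Bags: B1 = {a, b, c, d}  B2 = {b, c, d, e}  B3 = {b, d, e, g}  B4 = {d, e, g, h}  B5 = {b, c, d, f}
Tree: B1–B2, B2–B3, B3–B4, B2–B5

Each bag holds 4 vertices, so the decomposition has width 3, which upper-bounds the treewidth. Conversely, {d, e, g, h} is a clique of size 4, and the vertices of any clique must share a bag in every tree decomposition; so some bag has ≥ 4 vertices and tw(G) ≥ 3. Combining the bounds, tw(G) = 3.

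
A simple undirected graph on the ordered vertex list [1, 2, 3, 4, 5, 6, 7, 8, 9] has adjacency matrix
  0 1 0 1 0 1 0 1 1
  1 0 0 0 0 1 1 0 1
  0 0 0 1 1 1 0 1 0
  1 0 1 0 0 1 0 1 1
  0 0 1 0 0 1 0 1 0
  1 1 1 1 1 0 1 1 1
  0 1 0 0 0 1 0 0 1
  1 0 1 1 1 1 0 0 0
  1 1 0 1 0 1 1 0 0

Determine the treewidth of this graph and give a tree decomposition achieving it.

Each bag holds 4 vertices, so the decomposition has width 3, which upper-bounds the treewidth. On the other hand G contains the 4-clique {1, 4, 6, 8}. A clique must lie in a single bag of any decomposition, so no decomposition can have width below 3. Hence tw(G) = 3 exactly.

Treewidth 3.
Bags: B1 = {1, 4, 6, 8}  B2 = {3, 4, 6, 8}  B3 = {1, 4, 6, 9}  B4 = {1, 2, 6, 9}  B5 = {2, 6, 7, 9}  B6 = {3, 5, 6, 8}
Tree: B1–B2, B1–B3, B3–B4, B4–B5, B2–B6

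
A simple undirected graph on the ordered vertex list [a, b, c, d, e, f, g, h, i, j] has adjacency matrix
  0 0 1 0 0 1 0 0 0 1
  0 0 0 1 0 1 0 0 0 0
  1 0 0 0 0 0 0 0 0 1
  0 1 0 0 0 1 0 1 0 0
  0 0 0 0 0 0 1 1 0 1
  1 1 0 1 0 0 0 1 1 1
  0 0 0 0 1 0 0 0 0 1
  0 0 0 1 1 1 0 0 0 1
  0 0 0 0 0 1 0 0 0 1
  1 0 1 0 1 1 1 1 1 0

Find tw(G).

A width-2 tree decomposition is:
Bags: B1 = {a, f, j}  B2 = {f, i, j}  B3 = {f, h, j}  B4 = {a, c, j}  B5 = {d, f, h}  B6 = {b, d, f}  B7 = {e, h, j}  B8 = {e, g, j}
Tree: B1–B2, B1–B3, B1–B4, B3–B5, B5–B6, B3–B7, B7–B8
Every bag has size at most 3, so the width is 3 − 1 = 2 and tw(G) ≤ 2. On the other hand G contains the 3-clique {d, f, h}. A clique must lie in a single bag of any decomposition, so no decomposition can have width below 2. The upper and lower bounds meet at 2, so that is the treewidth.

2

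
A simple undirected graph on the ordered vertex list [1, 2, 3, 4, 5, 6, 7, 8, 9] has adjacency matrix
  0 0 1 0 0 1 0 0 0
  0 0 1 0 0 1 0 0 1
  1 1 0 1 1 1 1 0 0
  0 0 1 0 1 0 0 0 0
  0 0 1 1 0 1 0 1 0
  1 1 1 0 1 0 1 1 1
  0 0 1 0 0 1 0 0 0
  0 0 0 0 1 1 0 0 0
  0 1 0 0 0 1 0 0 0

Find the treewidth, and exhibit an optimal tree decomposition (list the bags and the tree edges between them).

Treewidth 2.
One such decomposition:
Bags: B1 = {3, 5, 6}  B2 = {1, 3, 6}  B3 = {3, 4, 5}  B4 = {3, 6, 7}  B5 = {2, 3, 6}  B6 = {5, 6, 8}  B7 = {2, 6, 9}
Tree: B1–B2, B1–B3, B2–B4, B2–B5, B1–B6, B5–B7

Every bag has size at most 3, so the width is 3 − 1 = 2 and tw(G) ≤ 2. For the lower bound, the 3 vertices {3, 4, 5} are pairwise adjacent, and any tree decomposition puts a clique entirely inside one bag — forcing width ≥ 2. Hence tw(G) = 2 exactly.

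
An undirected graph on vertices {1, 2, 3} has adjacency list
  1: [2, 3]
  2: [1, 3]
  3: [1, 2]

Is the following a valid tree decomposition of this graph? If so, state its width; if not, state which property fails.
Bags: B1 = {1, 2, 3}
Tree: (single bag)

Checking the three conditions: (i) the bags cover all of {1, 2, 3}; (ii) for each edge, some bag contains both endpoints; (iii) the bags containing any fixed vertex form a subtree. All hold, so the decomposition is valid with width 3 − 1 = 2.

Yes; width 2.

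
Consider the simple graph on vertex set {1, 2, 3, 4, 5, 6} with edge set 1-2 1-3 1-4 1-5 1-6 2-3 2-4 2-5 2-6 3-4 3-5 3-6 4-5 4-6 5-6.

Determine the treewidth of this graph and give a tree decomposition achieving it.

With just one bag of size 6, the width is 6 − 1 = 5, so tw(G) ≤ 5. For the lower bound, the 6 vertices {1, 2, 3, 4, 5, 6} are pairwise adjacent, and any tree decomposition puts a clique entirely inside one bag — forcing width ≥ 5. Combining the bounds, tw(G) = 5.

Treewidth 5.
One optimal decomposition is:
Bags: B1 = {1, 2, 3, 4, 5, 6}
Tree: (single bag)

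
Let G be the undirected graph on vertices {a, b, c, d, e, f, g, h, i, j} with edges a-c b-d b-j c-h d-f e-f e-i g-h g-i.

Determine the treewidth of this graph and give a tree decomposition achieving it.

The largest bag has 2 vertices, giving width 1; this decomposition certifies tw(G) ≤ 1. Since G has at least one edge (e.g. j–b), it is not an edgeless graph, so tw(G) ≥ 1. The upper and lower bounds meet at 1, so that is the treewidth.

Treewidth 1.
One optimal decomposition is:
Bags: B1 = {b, j}  B2 = {b, d}  B3 = {d, f}  B4 = {e, f}  B5 = {e, i}  B6 = {g, i}  B7 = {g, h}  B8 = {c, h}  B9 = {a, c}
Tree: B1–B2, B2–B3, B3–B4, B4–B5, B5–B6, B6–B7, B7–B8, B8–B9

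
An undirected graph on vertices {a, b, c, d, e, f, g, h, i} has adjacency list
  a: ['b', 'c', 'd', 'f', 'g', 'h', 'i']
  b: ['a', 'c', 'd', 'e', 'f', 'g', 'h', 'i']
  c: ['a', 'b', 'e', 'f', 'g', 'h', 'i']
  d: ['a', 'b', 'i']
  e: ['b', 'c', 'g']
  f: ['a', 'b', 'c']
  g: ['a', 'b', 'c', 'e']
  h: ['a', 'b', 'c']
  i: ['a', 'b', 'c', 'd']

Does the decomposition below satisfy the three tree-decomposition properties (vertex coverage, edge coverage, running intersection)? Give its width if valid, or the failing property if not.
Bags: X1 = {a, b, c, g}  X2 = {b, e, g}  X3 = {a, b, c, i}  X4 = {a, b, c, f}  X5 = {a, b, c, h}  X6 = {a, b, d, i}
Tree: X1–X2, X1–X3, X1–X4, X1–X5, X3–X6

No — edge (c,e) lies in no bag.

A tree decomposition must satisfy three properties: every vertex lies in some bag; for every edge, both endpoints lie together in some bag; and for every vertex, the bags containing it form a connected subtree. Here edge (c,e) lies in no bag, so the decomposition is invalid.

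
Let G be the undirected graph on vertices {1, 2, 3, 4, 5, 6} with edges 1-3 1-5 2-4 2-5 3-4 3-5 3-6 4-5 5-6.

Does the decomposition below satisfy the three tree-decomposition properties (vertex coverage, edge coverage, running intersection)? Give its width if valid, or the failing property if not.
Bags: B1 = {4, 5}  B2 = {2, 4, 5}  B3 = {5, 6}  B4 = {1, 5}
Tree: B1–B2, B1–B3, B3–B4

No — vertex 3 appears in no bag.

A tree decomposition must satisfy three properties: every vertex lies in some bag; for every edge, both endpoints lie together in some bag; and for every vertex, the bags containing it form a connected subtree. Here vertex 3 appears in no bag, so the decomposition is invalid.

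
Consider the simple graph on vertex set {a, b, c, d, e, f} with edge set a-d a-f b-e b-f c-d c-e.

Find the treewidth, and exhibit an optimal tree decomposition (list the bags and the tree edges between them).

Treewidth 2.
One optimal decomposition is:
Bags: B1 = {b, e, f}  B2 = {c, e, f}  B3 = {c, d, f}  B4 = {a, d, f}
Tree: B1–B2, B2–B3, B3–B4

Every bag has size at most 3, so the width is 3 − 1 = 2 and tw(G) ≤ 2. For the lower bound, G contains the cycle f–b–e–c–d–a–f, so G is not a forest; only forests have treewidth ≤ 1, hence tw(G) ≥ 2. Hence tw(G) = 2 exactly.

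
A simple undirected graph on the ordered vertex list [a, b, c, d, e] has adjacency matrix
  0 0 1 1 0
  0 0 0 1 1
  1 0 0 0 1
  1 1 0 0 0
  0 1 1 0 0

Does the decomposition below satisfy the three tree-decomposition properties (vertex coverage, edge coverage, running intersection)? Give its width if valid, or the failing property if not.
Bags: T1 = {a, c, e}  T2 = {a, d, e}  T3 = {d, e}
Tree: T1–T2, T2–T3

A tree decomposition must satisfy three properties: every vertex lies in some bag; for every edge, both endpoints lie together in some bag; and for every vertex, the bags containing it form a connected subtree. Here vertex b appears in no bag, so the decomposition is invalid.

No — vertex b appears in no bag.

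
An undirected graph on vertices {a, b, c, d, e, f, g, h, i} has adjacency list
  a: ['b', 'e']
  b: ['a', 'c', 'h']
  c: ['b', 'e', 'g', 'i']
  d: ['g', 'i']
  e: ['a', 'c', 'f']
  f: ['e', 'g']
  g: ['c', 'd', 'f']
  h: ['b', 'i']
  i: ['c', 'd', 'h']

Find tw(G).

3

A width-3 tree decomposition is:
Bags: B1 = {d, f, g, i}  B2 = {c, f, g, i}  B3 = {c, e, f, i}  B4 = {c, e, h, i}  B5 = {b, c, e, h}  B6 = {a, b, e, h}
Tree: B1–B2, B2–B3, B3–B4, B4–B5, B5–B6
Each bag holds 4 vertices, so the decomposition has width 3, which upper-bounds the treewidth. For the lower bound: the 4 vertex sets {d,f,g}, {i}, {c}, {a,b,e,h} are disjoint, each induces a connected subgraph, and every pair is joined by at least one edge of G. Contracting each set to a single vertex therefore yields K_{4} as a minor, and since treewidth is minor-monotone, tw(G) ≥ tw(K_{4}) = 3. Therefore the treewidth is 3.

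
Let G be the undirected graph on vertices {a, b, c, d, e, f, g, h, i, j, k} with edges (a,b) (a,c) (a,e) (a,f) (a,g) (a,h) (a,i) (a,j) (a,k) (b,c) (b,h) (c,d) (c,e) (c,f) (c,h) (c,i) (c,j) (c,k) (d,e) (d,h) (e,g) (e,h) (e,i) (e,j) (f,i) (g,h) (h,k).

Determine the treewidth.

3

A width-3 tree decomposition is:
Bags: B1 = {a, c, e, h}  B2 = {a, b, c, h}  B3 = {a, c, e, j}  B4 = {c, d, e, h}  B5 = {a, c, h, k}  B6 = {a, e, g, h}  B7 = {a, c, e, i}  B8 = {a, c, f, i}
Tree: B1–B2, B1–B3, B1–B4, B1–B5, B1–B6, B1–B7, B7–B8
The largest bag has 4 vertices, giving width 3; this decomposition certifies tw(G) ≤ 3. For the lower bound, the 4 vertices {a, e, g, h} are pairwise adjacent, and any tree decomposition puts a clique entirely inside one bag — forcing width ≥ 3. Combining the bounds, tw(G) = 3.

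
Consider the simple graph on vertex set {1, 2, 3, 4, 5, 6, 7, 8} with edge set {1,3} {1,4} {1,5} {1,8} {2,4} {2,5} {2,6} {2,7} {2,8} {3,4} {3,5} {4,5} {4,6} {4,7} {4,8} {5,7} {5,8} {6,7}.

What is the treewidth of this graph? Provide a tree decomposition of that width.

Treewidth 3.
Bags: B1 = {2, 4, 5, 8}  B2 = {1, 4, 5, 8}  B3 = {2, 4, 5, 7}  B4 = {1, 3, 4, 5}  B5 = {2, 4, 6, 7}
Tree: B1–B2, B1–B3, B2–B4, B3–B5

The largest bag has 4 vertices, giving width 3; this decomposition certifies tw(G) ≤ 3. For the lower bound, the 4 vertices {1, 4, 5, 8} are pairwise adjacent, and any tree decomposition puts a clique entirely inside one bag — forcing width ≥ 3. Therefore the treewidth is 3.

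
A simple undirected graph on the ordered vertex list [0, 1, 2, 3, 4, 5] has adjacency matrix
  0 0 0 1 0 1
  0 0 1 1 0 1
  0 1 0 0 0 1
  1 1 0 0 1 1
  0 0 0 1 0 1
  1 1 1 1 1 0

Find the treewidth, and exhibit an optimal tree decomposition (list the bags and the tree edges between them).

Treewidth 2.
One optimal decomposition is:
Bags: B1 = {1, 3, 5}  B2 = {3, 4, 5}  B3 = {0, 3, 5}  B4 = {1, 2, 5}
Tree: B1–B2, B1–B3, B1–B4

Every bag has size at most 3, so the width is 3 − 1 = 2 and tw(G) ≤ 2. On the other hand G contains the 3-clique {1, 2, 5}. A clique must lie in a single bag of any decomposition, so no decomposition can have width below 2. Therefore the treewidth is 2.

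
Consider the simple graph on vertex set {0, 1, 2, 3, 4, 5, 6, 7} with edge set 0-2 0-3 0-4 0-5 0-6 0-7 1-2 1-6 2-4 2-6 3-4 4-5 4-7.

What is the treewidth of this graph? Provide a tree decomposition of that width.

The largest bag has 3 vertices, giving width 2; this decomposition certifies tw(G) ≤ 2. For the lower bound, the 3 vertices {0, 2, 4} are pairwise adjacent, and any tree decomposition puts a clique entirely inside one bag — forcing width ≥ 2. Therefore the treewidth is 2.

Treewidth 2.
One such decomposition:
Bags: B1 = {0, 2, 4}  B2 = {0, 2, 6}  B3 = {1, 2, 6}  B4 = {0, 3, 4}  B5 = {0, 4, 5}  B6 = {0, 4, 7}
Tree: B1–B2, B2–B3, B1–B4, B4–B5, B1–B6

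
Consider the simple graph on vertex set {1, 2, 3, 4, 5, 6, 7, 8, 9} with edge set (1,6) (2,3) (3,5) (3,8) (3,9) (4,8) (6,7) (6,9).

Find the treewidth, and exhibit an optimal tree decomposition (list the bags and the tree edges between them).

Treewidth 1.
One such decomposition:
Bags: B1 = {2, 3}  B2 = {3, 9}  B3 = {6, 9}  B4 = {6, 7}  B5 = {3, 8}  B6 = {1, 6}  B7 = {3, 5}  B8 = {4, 8}
Tree: B1–B2, B2–B3, B3–B4, B1–B5, B3–B6, B1–B7, B5–B8

Each bag holds 2 vertices, so the decomposition has width 1, which upper-bounds the treewidth. Since G has at least one edge (e.g. 2–3), it is not an edgeless graph, so tw(G) ≥ 1. The upper and lower bounds meet at 1, so that is the treewidth.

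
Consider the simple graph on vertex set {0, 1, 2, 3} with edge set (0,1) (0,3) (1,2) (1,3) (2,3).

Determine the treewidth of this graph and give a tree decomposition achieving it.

Treewidth 2.
One such decomposition:
Bags: B1 = {0, 1, 3}  B2 = {1, 2, 3}
Tree: B1–B2

Every bag has size at most 3, so the width is 3 − 1 = 2 and tw(G) ≤ 2. For the lower bound, the 3 vertices {0, 1, 3} are pairwise adjacent, and any tree decomposition puts a clique entirely inside one bag — forcing width ≥ 2. The upper and lower bounds meet at 2, so that is the treewidth.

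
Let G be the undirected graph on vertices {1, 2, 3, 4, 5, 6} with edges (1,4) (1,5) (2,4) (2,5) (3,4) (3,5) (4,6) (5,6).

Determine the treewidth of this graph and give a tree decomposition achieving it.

Treewidth 2.
Bags: B1 = {1, 4, 5}  B2 = {4, 5, 6}  B3 = {3, 4, 5}  B4 = {2, 4, 5}
Tree: B1–B2, B2–B3, B3–B4

The largest bag has 3 vertices, giving width 2; this decomposition certifies tw(G) ≤ 2. For the lower bound, G contains the cycle 1–5–6–4–1, so G is not a forest; only forests have treewidth ≤ 1, hence tw(G) ≥ 2. The upper and lower bounds meet at 2, so that is the treewidth.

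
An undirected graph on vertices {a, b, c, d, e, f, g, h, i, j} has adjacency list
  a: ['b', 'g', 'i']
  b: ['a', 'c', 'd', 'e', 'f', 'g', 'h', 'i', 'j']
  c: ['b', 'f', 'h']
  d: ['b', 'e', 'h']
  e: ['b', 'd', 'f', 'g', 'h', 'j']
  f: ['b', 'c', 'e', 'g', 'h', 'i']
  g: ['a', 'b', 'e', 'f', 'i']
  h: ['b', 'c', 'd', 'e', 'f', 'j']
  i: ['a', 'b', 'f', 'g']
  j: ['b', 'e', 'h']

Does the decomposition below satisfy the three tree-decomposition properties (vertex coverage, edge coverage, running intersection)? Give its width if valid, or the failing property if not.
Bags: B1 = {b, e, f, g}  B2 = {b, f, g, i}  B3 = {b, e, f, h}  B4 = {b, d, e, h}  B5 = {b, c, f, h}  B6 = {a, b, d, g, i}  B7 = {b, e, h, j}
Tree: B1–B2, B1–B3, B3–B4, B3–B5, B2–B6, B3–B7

A tree decomposition must satisfy three properties: every vertex lies in some bag; for every edge, both endpoints lie together in some bag; and for every vertex, the bags containing it form a connected subtree. Here bags containing vertex d are not connected in the tree, so the decomposition is invalid.

No — bags containing vertex d are not connected in the tree.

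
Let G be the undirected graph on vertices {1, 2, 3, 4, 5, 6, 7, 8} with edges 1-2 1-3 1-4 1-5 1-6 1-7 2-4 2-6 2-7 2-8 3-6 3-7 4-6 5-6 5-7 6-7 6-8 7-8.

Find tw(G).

3

A width-3 tree decomposition is:
Bags: B1 = {1, 2, 6, 7}  B2 = {1, 5, 6, 7}  B3 = {2, 6, 7, 8}  B4 = {1, 3, 6, 7}  B5 = {1, 2, 4, 6}
Tree: B1–B2, B1–B3, B1–B4, B1–B5
Every bag has size at most 4, so the width is 4 − 1 = 3 and tw(G) ≤ 3. For the lower bound, the 4 vertices {2, 6, 7, 8} are pairwise adjacent, and any tree decomposition puts a clique entirely inside one bag — forcing width ≥ 3. Hence tw(G) = 3 exactly.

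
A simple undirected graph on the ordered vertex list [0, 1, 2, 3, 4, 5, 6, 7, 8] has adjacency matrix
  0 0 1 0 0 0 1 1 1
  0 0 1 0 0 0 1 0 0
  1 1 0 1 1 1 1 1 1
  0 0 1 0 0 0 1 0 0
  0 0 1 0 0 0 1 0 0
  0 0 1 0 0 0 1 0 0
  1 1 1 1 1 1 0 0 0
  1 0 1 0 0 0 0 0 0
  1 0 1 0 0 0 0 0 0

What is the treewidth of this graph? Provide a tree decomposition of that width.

The largest bag has 3 vertices, giving width 2; this decomposition certifies tw(G) ≤ 2. For the lower bound, the 3 vertices {0, 2, 8} are pairwise adjacent, and any tree decomposition puts a clique entirely inside one bag — forcing width ≥ 2. Combining the bounds, tw(G) = 2.

Treewidth 2.
One optimal decomposition is:
Bags: B1 = {0, 2, 6}  B2 = {2, 5, 6}  B3 = {2, 4, 6}  B4 = {0, 2, 8}  B5 = {2, 3, 6}  B6 = {0, 2, 7}  B7 = {1, 2, 6}
Tree: B1–B2, B2–B3, B1–B4, B1–B5, B4–B6, B1–B7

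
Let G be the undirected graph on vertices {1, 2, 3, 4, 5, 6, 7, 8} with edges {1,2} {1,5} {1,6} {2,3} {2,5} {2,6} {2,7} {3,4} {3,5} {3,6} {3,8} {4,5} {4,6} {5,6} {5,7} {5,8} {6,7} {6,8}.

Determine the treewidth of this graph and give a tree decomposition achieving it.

Treewidth 3.
One such decomposition:
Bags: B1 = {2, 3, 5, 6}  B2 = {1, 2, 5, 6}  B3 = {2, 5, 6, 7}  B4 = {3, 4, 5, 6}  B5 = {3, 5, 6, 8}
Tree: B1–B2, B2–B3, B1–B4, B1–B5

Every bag has size at most 4, so the width is 4 − 1 = 3 and tw(G) ≤ 3. For the lower bound, the 4 vertices {3, 5, 6, 8} are pairwise adjacent, and any tree decomposition puts a clique entirely inside one bag — forcing width ≥ 3. Combining the bounds, tw(G) = 3.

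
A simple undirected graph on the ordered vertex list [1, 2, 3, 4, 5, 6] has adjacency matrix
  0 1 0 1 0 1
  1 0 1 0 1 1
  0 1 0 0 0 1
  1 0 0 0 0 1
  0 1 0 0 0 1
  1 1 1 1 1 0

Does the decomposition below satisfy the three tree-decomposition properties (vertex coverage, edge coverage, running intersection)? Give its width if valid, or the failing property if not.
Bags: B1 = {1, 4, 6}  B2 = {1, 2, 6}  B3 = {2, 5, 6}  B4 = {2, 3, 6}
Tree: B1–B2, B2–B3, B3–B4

Checking the three conditions: (i) the bags cover all of {1, 2, 3, 4, 5, 6}; (ii) for each edge, some bag contains both endpoints; (iii) the bags containing any fixed vertex form a subtree. All hold, so the decomposition is valid with width 3 − 1 = 2.

Yes; width 2.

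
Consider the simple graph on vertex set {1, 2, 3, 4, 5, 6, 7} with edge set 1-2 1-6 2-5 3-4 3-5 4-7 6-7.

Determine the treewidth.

2

A width-2 tree decomposition is:
Bags: B1 = {1, 2, 6}  B2 = {2, 6, 7}  B3 = {2, 4, 7}  B4 = {2, 3, 4}  B5 = {2, 3, 5}
Tree: B1–B2, B2–B3, B3–B4, B4–B5
Every bag has size at most 3, so the width is 3 − 1 = 2 and tw(G) ≤ 2. The edges 2–1–6–7–4–3–5–2 form a cycle, so G is not a tree and its treewidth is at least 2. Hence tw(G) = 2 exactly.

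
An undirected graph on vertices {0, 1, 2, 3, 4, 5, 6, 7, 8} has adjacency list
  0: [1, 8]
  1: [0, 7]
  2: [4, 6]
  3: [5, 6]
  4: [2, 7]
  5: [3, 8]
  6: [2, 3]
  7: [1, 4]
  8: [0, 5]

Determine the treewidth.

2

A width-2 tree decomposition is:
Bags: B1 = {2, 3, 6}  B2 = {2, 3, 4}  B3 = {3, 4, 7}  B4 = {1, 3, 7}  B5 = {0, 1, 3}  B6 = {0, 3, 8}  B7 = {3, 5, 8}
Tree: B1–B2, B2–B3, B3–B4, B4–B5, B5–B6, B6–B7
Every bag has size at most 3, so the width is 3 − 1 = 2 and tw(G) ≤ 2. The edges 3–6–2–4–7–1–0–8–5–3 form a cycle, so G is not a tree and its treewidth is at least 2. Hence tw(G) = 2 exactly.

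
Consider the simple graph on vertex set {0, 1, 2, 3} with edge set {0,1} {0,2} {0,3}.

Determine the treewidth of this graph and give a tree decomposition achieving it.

Treewidth 1.
One such decomposition:
Bags: B1 = {0, 3}  B2 = {0, 2}  B3 = {0, 1}
Tree: B1–B2, B1–B3

Every bag has size at most 2, so the width is 2 − 1 = 1 and tw(G) ≤ 1. G has an edge, so its treewidth is at least 1. The upper and lower bounds meet at 1, so that is the treewidth.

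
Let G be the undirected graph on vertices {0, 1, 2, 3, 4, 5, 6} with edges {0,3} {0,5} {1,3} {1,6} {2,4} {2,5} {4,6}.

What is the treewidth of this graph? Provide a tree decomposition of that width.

The largest bag has 3 vertices, giving width 2; this decomposition certifies tw(G) ≤ 2. Since 1–6–4–2–5–0–3–1 is a cycle in G, G is not acyclic. Forests are exactly the graphs of treewidth ≤ 1, so tw(G) ≥ 2. The upper and lower bounds meet at 2, so that is the treewidth.

Treewidth 2.
One such decomposition:
Bags: B1 = {1, 4, 6}  B2 = {1, 2, 4}  B3 = {1, 2, 5}  B4 = {0, 1, 5}  B5 = {0, 1, 3}
Tree: B1–B2, B2–B3, B3–B4, B4–B5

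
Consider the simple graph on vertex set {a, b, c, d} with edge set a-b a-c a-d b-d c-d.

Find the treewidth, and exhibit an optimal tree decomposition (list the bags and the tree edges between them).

The largest bag has 3 vertices, giving width 2; this decomposition certifies tw(G) ≤ 2. For the lower bound, the 3 vertices {a, c, d} are pairwise adjacent, and any tree decomposition puts a clique entirely inside one bag — forcing width ≥ 2. Combining the bounds, tw(G) = 2.

Treewidth 2.
One such decomposition:
Bags: B1 = {a, b, d}  B2 = {a, c, d}
Tree: B1–B2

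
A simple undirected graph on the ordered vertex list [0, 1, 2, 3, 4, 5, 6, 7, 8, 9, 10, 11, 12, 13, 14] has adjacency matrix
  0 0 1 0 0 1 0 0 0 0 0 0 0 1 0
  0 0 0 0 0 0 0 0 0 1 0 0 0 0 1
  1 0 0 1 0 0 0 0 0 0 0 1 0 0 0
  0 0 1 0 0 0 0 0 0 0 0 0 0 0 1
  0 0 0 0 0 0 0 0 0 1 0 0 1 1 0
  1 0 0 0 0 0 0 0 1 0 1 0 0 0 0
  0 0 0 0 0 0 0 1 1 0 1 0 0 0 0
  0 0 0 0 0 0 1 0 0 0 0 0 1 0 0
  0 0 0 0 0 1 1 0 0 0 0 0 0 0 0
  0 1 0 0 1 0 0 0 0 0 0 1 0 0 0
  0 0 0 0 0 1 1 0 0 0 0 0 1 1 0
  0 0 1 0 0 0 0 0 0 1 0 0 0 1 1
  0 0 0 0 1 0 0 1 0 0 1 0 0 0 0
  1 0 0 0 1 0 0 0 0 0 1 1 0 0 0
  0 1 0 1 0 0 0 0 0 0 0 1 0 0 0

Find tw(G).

A width-3 tree decomposition is:
Bags: B1 = {6, 7, 8, 12}  B2 = {6, 8, 10, 12}  B3 = {5, 8, 10, 12}  B4 = {4, 5, 10, 12}  B5 = {4, 5, 10, 13}  B6 = {0, 4, 5, 13}  B7 = {0, 4, 9, 13}  B8 = {0, 9, 11, 13}  B9 = {0, 2, 9, 11}  B10 = {1, 2, 9, 11}  B11 = {1, 2, 11, 14}  B12 = {1, 2, 3, 14}
Tree: B1–B2, B2–B3, B3–B4, B4–B5, B5–B6, B6–B7, B7–B8, B8–B9, B9–B10, B10–B11, B11–B12
Each bag holds 4 vertices, so the decomposition has width 3, which upper-bounds the treewidth. For the lower bound: the 4 vertex sets {6,7,8}, {12}, {10}, {0,4,5,13} are disjoint, each induces a connected subgraph, and every pair is joined by at least one edge of G. Contracting each set to a single vertex therefore yields K_{4} as a minor, and since treewidth is minor-monotone, tw(G) ≥ tw(K_{4}) = 3. Therefore the treewidth is 3.

3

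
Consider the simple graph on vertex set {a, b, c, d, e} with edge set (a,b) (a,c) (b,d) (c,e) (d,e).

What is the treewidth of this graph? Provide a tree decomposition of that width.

Treewidth 2.
Bags: B1 = {b, d, e}  B2 = {b, c, e}  B3 = {a, b, c}
Tree: B1–B2, B2–B3

The largest bag has 3 vertices, giving width 2; this decomposition certifies tw(G) ≤ 2. Since b–d–e–c–a–b is a cycle in G, G is not acyclic. Forests are exactly the graphs of treewidth ≤ 1, so tw(G) ≥ 2. The upper and lower bounds meet at 2, so that is the treewidth.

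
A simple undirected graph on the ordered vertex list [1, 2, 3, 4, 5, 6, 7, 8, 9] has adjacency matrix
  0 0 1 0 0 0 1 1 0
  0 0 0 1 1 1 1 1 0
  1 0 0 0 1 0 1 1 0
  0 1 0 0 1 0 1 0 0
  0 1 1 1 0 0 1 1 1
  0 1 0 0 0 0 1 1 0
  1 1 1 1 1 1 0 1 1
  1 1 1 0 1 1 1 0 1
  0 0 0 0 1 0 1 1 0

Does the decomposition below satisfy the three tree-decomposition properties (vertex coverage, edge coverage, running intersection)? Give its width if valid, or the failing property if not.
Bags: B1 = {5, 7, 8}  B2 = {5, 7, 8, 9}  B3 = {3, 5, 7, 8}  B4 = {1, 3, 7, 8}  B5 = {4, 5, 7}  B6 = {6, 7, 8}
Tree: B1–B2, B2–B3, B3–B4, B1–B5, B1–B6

A tree decomposition must satisfy three properties: every vertex lies in some bag; for every edge, both endpoints lie together in some bag; and for every vertex, the bags containing it form a connected subtree. Here vertex 2 appears in no bag, so the decomposition is invalid.

No — vertex 2 appears in no bag.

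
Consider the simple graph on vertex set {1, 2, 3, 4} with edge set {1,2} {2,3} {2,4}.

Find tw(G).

A width-1 tree decomposition is:
Bags: B1 = {2, 4}  B2 = {2, 3}  B3 = {1, 2}
Tree: B1–B2, B2–B3
The largest bag has 2 vertices, giving width 1; this decomposition certifies tw(G) ≤ 1. Since G has at least one edge (e.g. 2–4), it is not an edgeless graph, so tw(G) ≥ 1. Combining the bounds, tw(G) = 1.

1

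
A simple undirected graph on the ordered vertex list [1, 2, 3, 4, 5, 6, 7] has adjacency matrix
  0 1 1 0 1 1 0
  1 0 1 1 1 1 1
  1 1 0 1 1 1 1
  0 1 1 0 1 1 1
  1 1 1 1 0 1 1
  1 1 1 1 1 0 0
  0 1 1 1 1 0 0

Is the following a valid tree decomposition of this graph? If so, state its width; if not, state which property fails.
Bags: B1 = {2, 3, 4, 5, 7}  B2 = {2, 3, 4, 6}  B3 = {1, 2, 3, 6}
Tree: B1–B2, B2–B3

A tree decomposition must satisfy three properties: every vertex lies in some bag; for every edge, both endpoints lie together in some bag; and for every vertex, the bags containing it form a connected subtree. Here edge (5,6) lies in no bag, so the decomposition is invalid.

No — edge (5,6) lies in no bag.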